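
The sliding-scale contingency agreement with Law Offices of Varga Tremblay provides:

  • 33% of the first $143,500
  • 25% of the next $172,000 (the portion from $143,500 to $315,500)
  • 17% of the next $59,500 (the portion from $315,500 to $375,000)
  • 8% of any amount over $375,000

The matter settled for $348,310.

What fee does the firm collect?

$95,932.70

First $143,500 at 33% = $47,355.00
Next $172,000 at 25% = $43,000.00
Remaining $32,810 at 17% = $5,577.70
Fee: $47,355.00 + $43,000.00 + $5,577.70 = $95,932.70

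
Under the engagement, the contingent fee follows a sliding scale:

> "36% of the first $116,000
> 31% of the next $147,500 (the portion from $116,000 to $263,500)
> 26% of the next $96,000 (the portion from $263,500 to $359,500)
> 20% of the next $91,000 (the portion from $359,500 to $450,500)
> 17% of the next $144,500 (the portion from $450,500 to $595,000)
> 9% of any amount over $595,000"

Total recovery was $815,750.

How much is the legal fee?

First $116,000 at 36% = $41,760.00
Next $147,500 at 31% = $45,725.00
Next $96,000 at 26% = $24,960.00
Next $91,000 at 20% = $18,200.00
Next $144,500 at 17% = $24,565.00
Remaining $220,750 at 9% = $19,867.50
Fee: $41,760.00 + $45,725.00 + $24,960.00 + $18,200.00 + $24,565.00 + $19,867.50 = $175,077.50

$175,077.50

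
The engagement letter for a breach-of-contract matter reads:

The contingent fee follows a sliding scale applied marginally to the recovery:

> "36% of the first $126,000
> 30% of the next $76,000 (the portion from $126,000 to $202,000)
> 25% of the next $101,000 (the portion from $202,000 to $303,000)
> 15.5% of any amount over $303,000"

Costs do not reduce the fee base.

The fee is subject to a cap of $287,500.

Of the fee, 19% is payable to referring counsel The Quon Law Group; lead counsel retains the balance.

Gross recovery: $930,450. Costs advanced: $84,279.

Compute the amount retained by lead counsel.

Fee base is the gross recovery, $930,450; costs are reimbursed separately.
First $126,000 at 36% = $45,360.00
Next $76,000 at 30% = $22,800.00
Next $101,000 at 25% = $25,250.00
Remaining $627,450 at 15.5% = $97,254.75
Fee: $45,360.00 + $22,800.00 + $25,250.00 + $97,254.75 = $190,664.75
$190,664.75 is under the $287,500 cap.
Referral share: 19% of $190,664.75 = $36,226.30; lead counsel retains $190,664.75 − $36,226.30 = $154,438.45.

$154,438.45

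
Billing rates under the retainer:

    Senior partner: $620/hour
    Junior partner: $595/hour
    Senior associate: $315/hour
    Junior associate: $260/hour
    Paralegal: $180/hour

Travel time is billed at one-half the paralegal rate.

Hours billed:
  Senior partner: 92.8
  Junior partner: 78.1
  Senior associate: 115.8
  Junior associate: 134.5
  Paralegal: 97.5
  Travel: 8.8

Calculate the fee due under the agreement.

Senior partner: 92.8 × $620 = $57,536.00
Junior partner: 78.1 × $595 = $46,469.50
Senior associate: 115.8 × $315 = $36,477.00
Junior associate: 134.5 × $260 = $34,970.00
Paralegal: 97.5 × $180 = $17,550.00
Subtotal: $57,536.00 + $46,469.50 + $36,477.00 + $34,970.00 + $17,550.00 = $193,002.50
Travel: 8.8 × ($180 ÷ 2) = 8.8 × $90.00 = $792.00
Total: $193,002.50 + $792.00 = $193,794.50

$193,794.50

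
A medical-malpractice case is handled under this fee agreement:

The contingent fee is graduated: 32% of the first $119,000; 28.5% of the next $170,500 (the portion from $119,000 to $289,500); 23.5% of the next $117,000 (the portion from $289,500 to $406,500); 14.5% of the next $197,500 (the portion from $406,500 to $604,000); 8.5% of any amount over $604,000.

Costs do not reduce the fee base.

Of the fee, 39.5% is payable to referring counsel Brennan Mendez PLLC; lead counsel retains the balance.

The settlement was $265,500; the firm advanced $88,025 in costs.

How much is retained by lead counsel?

$48,298.66

Fee base is the gross recovery, $265,500; costs are reimbursed separately.
First $119,000 at 32% = $38,080.00
Remaining $146,500 at 28.5% = $41,752.50
Fee: $38,080.00 + $41,752.50 = $79,832.50
Referral share: 39.5% of $79,832.50 = $31,533.84; lead counsel retains $79,832.50 − $31,533.84 = $48,298.66.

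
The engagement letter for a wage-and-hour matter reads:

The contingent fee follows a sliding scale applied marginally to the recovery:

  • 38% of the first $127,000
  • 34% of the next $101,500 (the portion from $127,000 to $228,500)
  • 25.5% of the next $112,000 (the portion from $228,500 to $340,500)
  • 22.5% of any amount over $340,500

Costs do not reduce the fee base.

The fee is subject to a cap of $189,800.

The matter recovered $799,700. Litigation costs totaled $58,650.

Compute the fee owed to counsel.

Fee base is the gross recovery, $799,700; costs are reimbursed separately.
First $127,000 at 38% = $48,260.00
Next $101,500 at 34% = $34,510.00
Next $112,000 at 25.5% = $28,560.00
Remaining $459,200 at 22.5% = $103,320.00
Fee: $48,260.00 + $34,510.00 + $28,560.00 + $103,320.00 = $214,650.00
$214,650.00 exceeds the $189,800 cap, so the fee is capped at $189,800.00.

$189,800.00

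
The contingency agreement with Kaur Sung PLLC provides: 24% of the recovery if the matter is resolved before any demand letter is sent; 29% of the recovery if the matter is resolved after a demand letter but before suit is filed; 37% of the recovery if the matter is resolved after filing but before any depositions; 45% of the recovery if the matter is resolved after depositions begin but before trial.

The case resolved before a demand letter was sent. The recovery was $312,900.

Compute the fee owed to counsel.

The matter resolved before a demand letter was sent, so the 24% rate applies.
$312,900 × 24% = $75,096.00

$75,096.00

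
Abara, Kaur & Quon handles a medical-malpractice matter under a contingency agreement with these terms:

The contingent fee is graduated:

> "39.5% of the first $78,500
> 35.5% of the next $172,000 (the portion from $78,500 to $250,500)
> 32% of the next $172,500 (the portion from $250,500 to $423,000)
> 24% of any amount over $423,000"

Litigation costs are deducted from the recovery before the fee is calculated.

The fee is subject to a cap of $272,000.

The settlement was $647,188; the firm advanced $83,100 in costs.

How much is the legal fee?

Fee base (net of costs): $647,188 − $83,100 = $564,088
First $78,500 at 39.5% = $31,007.50
Next $172,000 at 35.5% = $61,060.00
Next $172,500 at 32% = $55,200.00
Remaining $141,088 at 24% = $33,861.12
Fee: $31,007.50 + $61,060.00 + $55,200.00 + $33,861.12 = $181,128.62
$181,128.62 is under the $272,000 cap.

$181,128.62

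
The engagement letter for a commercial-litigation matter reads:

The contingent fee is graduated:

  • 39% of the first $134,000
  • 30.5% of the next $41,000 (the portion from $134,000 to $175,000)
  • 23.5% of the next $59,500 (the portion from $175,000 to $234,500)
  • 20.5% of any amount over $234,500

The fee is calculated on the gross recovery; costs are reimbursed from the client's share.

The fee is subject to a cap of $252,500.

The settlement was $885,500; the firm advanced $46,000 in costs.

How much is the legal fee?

Fee base is the gross recovery, $885,500; costs are reimbursed separately.
First $134,000 at 39% = $52,260.00
Next $41,000 at 30.5% = $12,505.00
Next $59,500 at 23.5% = $13,982.50
Remaining $651,000 at 20.5% = $133,455.00
Fee: $52,260.00 + $12,505.00 + $13,982.50 + $133,455.00 = $212,202.50
$212,202.50 is under the $252,500 cap.

$212,202.50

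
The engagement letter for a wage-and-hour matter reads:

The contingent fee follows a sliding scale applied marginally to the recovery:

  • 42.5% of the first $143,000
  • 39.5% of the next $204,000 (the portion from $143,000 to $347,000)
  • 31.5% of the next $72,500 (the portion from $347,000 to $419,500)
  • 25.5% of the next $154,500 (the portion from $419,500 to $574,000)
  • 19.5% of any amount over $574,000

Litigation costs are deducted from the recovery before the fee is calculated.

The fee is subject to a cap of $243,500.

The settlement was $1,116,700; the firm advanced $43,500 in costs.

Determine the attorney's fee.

$243,500.00

Fee base (net of costs): $1,116,700 − $43,500 = $1,073,200
First $143,000 at 42.5% = $60,775.00
Next $204,000 at 39.5% = $80,580.00
Next $72,500 at 31.5% = $22,837.50
Next $154,500 at 25.5% = $39,397.50
Remaining $499,200 at 19.5% = $97,344.00
Fee: $60,775.00 + $80,580.00 + $22,837.50 + $39,397.50 + $97,344.00 = $300,934.00
$300,934.00 exceeds the $243,500 cap, so the fee is capped at $243,500.00.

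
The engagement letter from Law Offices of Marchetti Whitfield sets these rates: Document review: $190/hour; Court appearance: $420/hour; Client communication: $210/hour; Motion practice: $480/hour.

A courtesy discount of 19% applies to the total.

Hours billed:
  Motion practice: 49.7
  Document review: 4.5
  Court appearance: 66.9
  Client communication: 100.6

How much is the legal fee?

Document review: 4.5 × $190 = $855.00
Court appearance: 66.9 × $420 = $28,098.00
Client communication: 100.6 × $210 = $21,126.00
Motion practice: 49.7 × $480 = $23,856.00
Subtotal: $73,935.00
Less 19% discount: −$14,047.65
Total: $73,935.00 − $14,047.65 = $59,887.35

$59,887.35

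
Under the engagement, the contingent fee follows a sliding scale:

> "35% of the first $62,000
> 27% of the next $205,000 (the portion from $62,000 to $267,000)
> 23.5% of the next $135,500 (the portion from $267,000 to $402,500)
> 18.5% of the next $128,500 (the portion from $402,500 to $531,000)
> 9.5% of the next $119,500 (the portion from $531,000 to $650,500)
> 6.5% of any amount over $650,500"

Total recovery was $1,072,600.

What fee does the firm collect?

First $62,000 at 35% = $21,700.00
Next $205,000 at 27% = $55,350.00
Next $135,500 at 23.5% = $31,842.50
Next $128,500 at 18.5% = $23,772.50
Next $119,500 at 9.5% = $11,352.50
Remaining $422,100 at 6.5% = $27,436.50
Fee: $21,700.00 + $55,350.00 + $31,842.50 + $23,772.50 + $11,352.50 + $27,436.50 = $171,454.00

$171,454.00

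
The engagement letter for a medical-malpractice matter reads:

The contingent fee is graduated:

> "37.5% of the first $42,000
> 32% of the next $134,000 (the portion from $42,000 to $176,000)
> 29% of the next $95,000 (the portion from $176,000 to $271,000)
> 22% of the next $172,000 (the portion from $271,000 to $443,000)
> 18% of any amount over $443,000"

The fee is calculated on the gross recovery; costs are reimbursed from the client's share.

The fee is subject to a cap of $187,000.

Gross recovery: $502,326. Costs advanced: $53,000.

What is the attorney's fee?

$134,698.68

Fee base is the gross recovery, $502,326; costs are reimbursed separately.
First $42,000 at 37.5% = $15,750.00
Next $134,000 at 32% = $42,880.00
Next $95,000 at 29% = $27,550.00
Next $172,000 at 22% = $37,840.00
Remaining $59,326 at 18% = $10,678.68
Fee: $15,750.00 + $42,880.00 + $27,550.00 + $37,840.00 + $10,678.68 = $134,698.68
$134,698.68 is under the $187,000 cap.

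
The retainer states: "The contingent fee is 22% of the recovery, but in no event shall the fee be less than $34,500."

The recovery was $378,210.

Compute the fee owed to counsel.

$83,206.20

22% of $378,210 = $83,206.20
That exceeds the $34,500 minimum.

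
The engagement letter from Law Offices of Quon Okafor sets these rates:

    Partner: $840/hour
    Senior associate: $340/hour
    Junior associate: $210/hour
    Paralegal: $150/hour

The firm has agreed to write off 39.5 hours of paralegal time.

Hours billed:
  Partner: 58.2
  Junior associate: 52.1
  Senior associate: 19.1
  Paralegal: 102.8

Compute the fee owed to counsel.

$75,818.00

Partner: 58.2 × $840 = $48,888.00
Senior associate: 19.1 × $340 = $6,494.00
Junior associate: 52.1 × $210 = $10,941.00
Paralegal: 102.8 × $150 = $15,420.00
Subtotal: $81,743.00
Write-off: 39.5 × $150 = $5,925.00
Total: $81,743.00 − $5,925.00 = $75,818.00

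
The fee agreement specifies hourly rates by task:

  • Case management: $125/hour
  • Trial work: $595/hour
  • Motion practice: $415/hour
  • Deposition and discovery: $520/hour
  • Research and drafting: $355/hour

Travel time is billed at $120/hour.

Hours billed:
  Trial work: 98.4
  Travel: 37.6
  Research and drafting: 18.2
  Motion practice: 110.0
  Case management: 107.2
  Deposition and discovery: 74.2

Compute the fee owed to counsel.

Case management: 107.2 × $125 = $13,400.00
Trial work: 98.4 × $595 = $58,548.00
Motion practice: 110.0 × $415 = $45,650.00
Deposition and discovery: 74.2 × $520 = $38,584.00
Research and drafting: 18.2 × $355 = $6,461.00
Subtotal: $13,400.00 + $58,548.00 + $45,650.00 + $38,584.00 + $6,461.00 = $162,643.00
Travel: 37.6 × $120 = $4,512.00
Total: $162,643.00 + $4,512.00 = $167,155.00

$167,155.00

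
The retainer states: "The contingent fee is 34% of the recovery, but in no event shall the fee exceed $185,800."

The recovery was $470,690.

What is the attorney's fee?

$160,034.60

34% of $470,690 = $160,034.60
That is under the $185,800 cap.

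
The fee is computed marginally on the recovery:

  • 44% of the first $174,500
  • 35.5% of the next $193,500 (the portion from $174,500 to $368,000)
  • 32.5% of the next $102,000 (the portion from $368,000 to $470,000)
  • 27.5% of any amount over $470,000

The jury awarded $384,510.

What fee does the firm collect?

$150,838.25

First $174,500 at 44% = $76,780.00
Next $193,500 at 35.5% = $68,692.50
Remaining $16,510 at 32.5% = $5,365.75
Fee: $76,780.00 + $68,692.50 + $5,365.75 = $150,838.25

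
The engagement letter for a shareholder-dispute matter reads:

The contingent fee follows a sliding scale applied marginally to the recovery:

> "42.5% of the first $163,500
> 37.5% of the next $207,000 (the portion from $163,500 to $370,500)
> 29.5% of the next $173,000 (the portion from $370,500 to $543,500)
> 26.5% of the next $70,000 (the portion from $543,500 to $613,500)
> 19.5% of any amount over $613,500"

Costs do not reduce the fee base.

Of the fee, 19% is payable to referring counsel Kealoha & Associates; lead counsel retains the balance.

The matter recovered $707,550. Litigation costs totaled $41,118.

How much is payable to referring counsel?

$44,657.08

Fee base is the gross recovery, $707,550; costs are reimbursed separately.
First $163,500 at 42.5% = $69,487.50
Next $207,000 at 37.5% = $77,625.00
Next $173,000 at 29.5% = $51,035.00
Next $70,000 at 26.5% = $18,550.00
Remaining $94,050 at 19.5% = $18,339.75
Fee: $69,487.50 + $77,625.00 + $51,035.00 + $18,550.00 + $18,339.75 = $235,037.25
Referral share: 19% of $235,037.25 = $44,657.08; lead counsel retains $235,037.25 − $44,657.08 = $190,380.17.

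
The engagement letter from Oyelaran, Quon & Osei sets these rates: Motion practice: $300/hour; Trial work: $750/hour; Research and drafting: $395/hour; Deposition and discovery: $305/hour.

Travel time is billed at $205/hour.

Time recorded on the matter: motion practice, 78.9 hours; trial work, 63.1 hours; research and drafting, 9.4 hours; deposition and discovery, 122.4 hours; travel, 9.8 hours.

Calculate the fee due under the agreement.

$114,049.00

Motion practice: 78.9 × $300 = $23,670.00
Trial work: 63.1 × $750 = $47,325.00
Research and drafting: 9.4 × $395 = $3,713.00
Deposition and discovery: 122.4 × $305 = $37,332.00
Subtotal: $23,670.00 + $47,325.00 + $3,713.00 + $37,332.00 = $112,040.00
Travel: 9.8 × $205 = $2,009.00
Total: $112,040.00 + $2,009.00 = $114,049.00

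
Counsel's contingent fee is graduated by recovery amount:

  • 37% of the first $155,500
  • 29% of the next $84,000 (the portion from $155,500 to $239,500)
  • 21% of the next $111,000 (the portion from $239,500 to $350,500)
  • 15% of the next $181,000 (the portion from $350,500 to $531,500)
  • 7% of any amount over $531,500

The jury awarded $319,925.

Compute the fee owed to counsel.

$98,784.25

First $155,500 at 37% = $57,535.00
Next $84,000 at 29% = $24,360.00
Remaining $80,425 at 21% = $16,889.25
Fee: $57,535.00 + $24,360.00 + $16,889.25 = $98,784.25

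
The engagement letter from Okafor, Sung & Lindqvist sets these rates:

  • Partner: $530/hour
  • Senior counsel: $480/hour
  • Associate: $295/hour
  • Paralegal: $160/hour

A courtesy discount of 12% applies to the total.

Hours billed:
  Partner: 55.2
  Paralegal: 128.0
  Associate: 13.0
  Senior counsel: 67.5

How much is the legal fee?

Partner: 55.2 × $530 = $29,256.00
Senior counsel: 67.5 × $480 = $32,400.00
Associate: 13.0 × $295 = $3,835.00
Paralegal: 128.0 × $160 = $20,480.00
Subtotal: $85,971.00
Less 12% discount: −$10,316.52
Total: $85,971.00 − $10,316.52 = $75,654.48

$75,654.48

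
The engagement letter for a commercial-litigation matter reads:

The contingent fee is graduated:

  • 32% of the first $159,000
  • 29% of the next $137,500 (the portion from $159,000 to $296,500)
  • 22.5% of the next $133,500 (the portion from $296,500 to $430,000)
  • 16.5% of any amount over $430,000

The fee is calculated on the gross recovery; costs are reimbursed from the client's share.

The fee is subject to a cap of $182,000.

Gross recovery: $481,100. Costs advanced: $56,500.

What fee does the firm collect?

Fee base is the gross recovery, $481,100; costs are reimbursed separately.
First $159,000 at 32% = $50,880.00
Next $137,500 at 29% = $39,875.00
Next $133,500 at 22.5% = $30,037.50
Remaining $51,100 at 16.5% = $8,431.50
Fee: $50,880.00 + $39,875.00 + $30,037.50 + $8,431.50 = $129,224.00
$129,224.00 is under the $182,000 cap.

$129,224.00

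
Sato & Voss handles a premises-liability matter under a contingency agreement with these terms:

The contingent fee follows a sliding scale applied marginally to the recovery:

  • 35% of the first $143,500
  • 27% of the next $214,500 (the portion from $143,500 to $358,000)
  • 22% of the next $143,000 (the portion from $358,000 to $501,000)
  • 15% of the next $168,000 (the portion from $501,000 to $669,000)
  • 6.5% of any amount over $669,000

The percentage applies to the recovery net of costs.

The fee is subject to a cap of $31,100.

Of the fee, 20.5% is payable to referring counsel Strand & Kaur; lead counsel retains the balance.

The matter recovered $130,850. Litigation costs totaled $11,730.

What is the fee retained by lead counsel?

$24,724.50

Fee base (net of costs): $130,850 − $11,730 = $119,120
First $119,120 at 35% = $41,692.00
$41,692.00 exceeds the $31,100 cap, so the fee is capped at $31,100.00.
Referral share: 20.5% of $31,100.00 = $6,375.50; lead counsel retains $31,100.00 − $6,375.50 = $24,724.50.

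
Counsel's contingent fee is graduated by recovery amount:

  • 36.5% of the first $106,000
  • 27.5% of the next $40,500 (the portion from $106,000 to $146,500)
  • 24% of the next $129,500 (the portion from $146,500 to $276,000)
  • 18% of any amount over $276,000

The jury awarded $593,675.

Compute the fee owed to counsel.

First $106,000 at 36.5% = $38,690.00
Next $40,500 at 27.5% = $11,137.50
Next $129,500 at 24% = $31,080.00
Remaining $317,675 at 18% = $57,181.50
Fee: $38,690.00 + $11,137.50 + $31,080.00 + $57,181.50 = $138,089.00

$138,089.00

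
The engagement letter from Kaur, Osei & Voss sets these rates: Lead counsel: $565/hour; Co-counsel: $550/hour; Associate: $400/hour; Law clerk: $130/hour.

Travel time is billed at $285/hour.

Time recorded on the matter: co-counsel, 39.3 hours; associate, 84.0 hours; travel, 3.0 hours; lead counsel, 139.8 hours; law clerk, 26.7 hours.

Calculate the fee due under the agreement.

Lead counsel: 139.8 × $565 = $78,987.00
Co-counsel: 39.3 × $550 = $21,615.00
Associate: 84.0 × $400 = $33,600.00
Law clerk: 26.7 × $130 = $3,471.00
Subtotal: $78,987.00 + $21,615.00 + $33,600.00 + $3,471.00 = $137,673.00
Travel: 3.0 × $285 = $855.00
Total: $137,673.00 + $855.00 = $138,528.00

$138,528.00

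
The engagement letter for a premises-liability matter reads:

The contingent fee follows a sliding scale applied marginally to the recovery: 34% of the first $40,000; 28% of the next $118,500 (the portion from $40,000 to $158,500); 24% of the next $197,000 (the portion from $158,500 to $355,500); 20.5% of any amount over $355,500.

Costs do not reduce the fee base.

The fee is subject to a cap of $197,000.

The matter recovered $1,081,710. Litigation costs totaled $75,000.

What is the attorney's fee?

Fee base is the gross recovery, $1,081,710; costs are reimbursed separately.
First $40,000 at 34% = $13,600.00
Next $118,500 at 28% = $33,180.00
Next $197,000 at 24% = $47,280.00
Remaining $726,210 at 20.5% = $148,873.05
Fee: $13,600.00 + $33,180.00 + $47,280.00 + $148,873.05 = $242,933.05
$242,933.05 exceeds the $197,000 cap, so the fee is capped at $197,000.00.

$197,000.00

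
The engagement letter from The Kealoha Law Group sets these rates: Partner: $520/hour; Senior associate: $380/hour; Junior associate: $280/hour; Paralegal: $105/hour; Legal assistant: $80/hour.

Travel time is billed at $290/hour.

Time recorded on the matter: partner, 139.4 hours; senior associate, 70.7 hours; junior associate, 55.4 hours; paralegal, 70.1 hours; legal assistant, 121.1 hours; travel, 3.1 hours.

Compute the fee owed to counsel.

$132,813.50

Partner: 139.4 × $520 = $72,488.00
Senior associate: 70.7 × $380 = $26,866.00
Junior associate: 55.4 × $280 = $15,512.00
Paralegal: 70.1 × $105 = $7,360.50
Legal assistant: 121.1 × $80 = $9,688.00
Subtotal: $72,488.00 + $26,866.00 + $15,512.00 + $7,360.50 + $9,688.00 = $131,914.50
Travel: 3.1 × $290 = $899.00
Total: $131,914.50 + $899.00 = $132,813.50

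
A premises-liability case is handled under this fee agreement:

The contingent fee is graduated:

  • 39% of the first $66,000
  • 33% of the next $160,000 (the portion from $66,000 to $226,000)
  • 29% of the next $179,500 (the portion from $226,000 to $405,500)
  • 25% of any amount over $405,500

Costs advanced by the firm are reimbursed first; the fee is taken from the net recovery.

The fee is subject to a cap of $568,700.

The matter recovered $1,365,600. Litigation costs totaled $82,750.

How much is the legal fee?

$349,932.50

Fee base (net of costs): $1,365,600 − $82,750 = $1,282,850
First $66,000 at 39% = $25,740.00
Next $160,000 at 33% = $52,800.00
Next $179,500 at 29% = $52,055.00
Remaining $877,350 at 25% = $219,337.50
Fee: $25,740.00 + $52,800.00 + $52,055.00 + $219,337.50 = $349,932.50
$349,932.50 is under the $568,700 cap.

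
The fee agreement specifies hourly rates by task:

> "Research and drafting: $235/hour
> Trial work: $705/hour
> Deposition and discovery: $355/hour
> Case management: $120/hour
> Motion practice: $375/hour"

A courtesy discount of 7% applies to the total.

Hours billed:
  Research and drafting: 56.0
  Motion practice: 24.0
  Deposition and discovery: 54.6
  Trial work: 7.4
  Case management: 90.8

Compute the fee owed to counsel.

Research and drafting: 56.0 × $235 = $13,160.00
Trial work: 7.4 × $705 = $5,217.00
Deposition and discovery: 54.6 × $355 = $19,383.00
Case management: 90.8 × $120 = $10,896.00
Motion practice: 24.0 × $375 = $9,000.00
Subtotal: $57,656.00
Less 7% discount: −$4,035.92
Total: $57,656.00 − $4,035.92 = $53,620.08

$53,620.08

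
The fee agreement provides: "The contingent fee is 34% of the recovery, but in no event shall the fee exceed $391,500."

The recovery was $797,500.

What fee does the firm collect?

34% of $797,500 = $271,150.00
That is under the $391,500 cap.

$271,150.00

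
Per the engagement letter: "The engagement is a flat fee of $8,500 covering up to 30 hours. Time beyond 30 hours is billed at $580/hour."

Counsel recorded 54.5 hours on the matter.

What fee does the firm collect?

Flat fee: $8,500.00
Excess hours: 54.5 − 30 = 24.5
Overrun: 24.5 × $580 = $14,210.00
Total: $8,500.00 + $14,210.00 = $22,710.00

$22,710.00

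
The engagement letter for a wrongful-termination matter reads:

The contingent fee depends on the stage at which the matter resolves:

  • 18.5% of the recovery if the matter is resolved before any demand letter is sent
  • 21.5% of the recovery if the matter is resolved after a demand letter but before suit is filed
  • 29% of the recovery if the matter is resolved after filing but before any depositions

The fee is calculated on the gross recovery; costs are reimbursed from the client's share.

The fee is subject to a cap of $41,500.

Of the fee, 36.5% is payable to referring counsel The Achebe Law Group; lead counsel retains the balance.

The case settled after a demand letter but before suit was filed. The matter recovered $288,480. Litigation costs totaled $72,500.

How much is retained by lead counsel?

$26,352.50

Fee base is the gross recovery, $288,480; costs are reimbursed separately.
The matter settled after a demand letter but before suit was filed, so the 21.5% rate applies.
$288,480 × 21.5% = $62,023.20
$62,023.20 exceeds the $41,500 cap, so the fee is capped at $41,500.00.
Referral share: 36.5% of $41,500.00 = $15,147.50; lead counsel retains $41,500.00 − $15,147.50 = $26,352.50.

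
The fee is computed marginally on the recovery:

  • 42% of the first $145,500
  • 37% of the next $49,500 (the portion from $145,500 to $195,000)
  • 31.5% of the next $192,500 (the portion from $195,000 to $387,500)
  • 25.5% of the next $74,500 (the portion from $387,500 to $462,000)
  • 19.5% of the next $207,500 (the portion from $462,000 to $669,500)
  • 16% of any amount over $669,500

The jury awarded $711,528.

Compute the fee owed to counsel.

First $145,500 at 42% = $61,110.00
Next $49,500 at 37% = $18,315.00
Next $192,500 at 31.5% = $60,637.50
Next $74,500 at 25.5% = $18,997.50
Next $207,500 at 19.5% = $40,462.50
Remaining $42,028 at 16% = $6,724.48
Fee: $61,110.00 + $18,315.00 + $60,637.50 + $18,997.50 + $40,462.50 + $6,724.48 = $206,246.98

$206,246.98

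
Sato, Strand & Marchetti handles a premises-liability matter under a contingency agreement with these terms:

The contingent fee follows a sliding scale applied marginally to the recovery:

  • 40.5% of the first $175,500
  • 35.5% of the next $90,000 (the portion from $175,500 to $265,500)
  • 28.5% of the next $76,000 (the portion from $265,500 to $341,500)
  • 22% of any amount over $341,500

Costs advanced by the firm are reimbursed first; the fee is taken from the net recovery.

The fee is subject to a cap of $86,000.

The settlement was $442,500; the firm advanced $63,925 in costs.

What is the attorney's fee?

Fee base (net of costs): $442,500 − $63,925 = $378,575
First $175,500 at 40.5% = $71,077.50
Next $90,000 at 35.5% = $31,950.00
Next $76,000 at 28.5% = $21,660.00
Remaining $37,075 at 22% = $8,156.50
Fee: $71,077.50 + $31,950.00 + $21,660.00 + $8,156.50 = $132,844.00
$132,844.00 exceeds the $86,000 cap, so the fee is capped at $86,000.00.

$86,000.00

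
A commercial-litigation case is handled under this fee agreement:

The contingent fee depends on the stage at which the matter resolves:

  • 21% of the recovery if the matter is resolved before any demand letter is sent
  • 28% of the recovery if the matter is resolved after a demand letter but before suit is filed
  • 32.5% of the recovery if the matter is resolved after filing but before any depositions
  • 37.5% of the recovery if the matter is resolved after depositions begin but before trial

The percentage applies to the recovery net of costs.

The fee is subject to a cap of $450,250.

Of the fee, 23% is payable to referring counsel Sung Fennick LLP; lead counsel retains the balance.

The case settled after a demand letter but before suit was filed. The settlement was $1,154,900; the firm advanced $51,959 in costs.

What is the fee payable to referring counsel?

Fee base (net of costs): $1,154,900 − $51,959 = $1,102,941
The matter settled after a demand letter but before suit was filed, so the 28% rate applies.
$1,102,941 × 28% = $308,823.48
$308,823.48 is under the $450,250 cap.
Referral share: 23% of $308,823.48 = $71,029.40; lead counsel retains $308,823.48 − $71,029.40 = $237,794.08.

$71,029.40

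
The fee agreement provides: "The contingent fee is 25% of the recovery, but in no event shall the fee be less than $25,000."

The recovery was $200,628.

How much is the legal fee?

$50,157.00

25% of $200,628 = $50,157.00
That exceeds the $25,000 minimum.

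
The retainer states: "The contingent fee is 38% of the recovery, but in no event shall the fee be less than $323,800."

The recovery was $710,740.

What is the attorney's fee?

38% of $710,740 = $270,081.20
That is below the $323,800 minimum, so the minimum applies.

$323,800.00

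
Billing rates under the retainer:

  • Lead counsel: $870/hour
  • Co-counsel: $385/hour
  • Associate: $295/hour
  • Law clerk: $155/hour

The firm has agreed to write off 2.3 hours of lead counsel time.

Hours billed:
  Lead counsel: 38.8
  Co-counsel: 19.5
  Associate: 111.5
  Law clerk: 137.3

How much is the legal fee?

$93,436.50

Lead counsel: 38.8 × $870 = $33,756.00
Co-counsel: 19.5 × $385 = $7,507.50
Associate: 111.5 × $295 = $32,892.50
Law clerk: 137.3 × $155 = $21,281.50
Subtotal: $95,437.50
Write-off: 2.3 × $870 = $2,001.00
Total: $95,437.50 − $2,001.00 = $93,436.50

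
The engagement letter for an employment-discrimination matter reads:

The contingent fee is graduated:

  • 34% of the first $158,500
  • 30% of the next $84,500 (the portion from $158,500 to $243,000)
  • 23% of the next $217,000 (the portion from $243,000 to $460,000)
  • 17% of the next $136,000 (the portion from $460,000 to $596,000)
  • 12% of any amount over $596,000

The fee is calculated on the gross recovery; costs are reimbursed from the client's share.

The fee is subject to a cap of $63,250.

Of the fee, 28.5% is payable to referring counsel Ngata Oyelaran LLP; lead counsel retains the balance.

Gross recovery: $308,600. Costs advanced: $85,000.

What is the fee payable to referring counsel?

Fee base is the gross recovery, $308,600; costs are reimbursed separately.
First $158,500 at 34% = $53,890.00
Next $84,500 at 30% = $25,350.00
Remaining $65,600 at 23% = $15,088.00
Fee: $53,890.00 + $25,350.00 + $15,088.00 = $94,328.00
$94,328.00 exceeds the $63,250 cap, so the fee is capped at $63,250.00.
Referral share: 28.5% of $63,250.00 = $18,026.25; lead counsel retains $63,250.00 − $18,026.25 = $45,223.75.

$18,026.25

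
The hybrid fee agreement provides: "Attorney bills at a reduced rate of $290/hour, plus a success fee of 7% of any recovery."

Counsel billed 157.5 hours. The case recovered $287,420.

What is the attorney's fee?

Hourly: 157.5 × $290 = $45,675.00
Success fee: 7% of $287,420 = $20,119.40
Total: $45,675.00 + $20,119.40 = $65,794.40

$65,794.40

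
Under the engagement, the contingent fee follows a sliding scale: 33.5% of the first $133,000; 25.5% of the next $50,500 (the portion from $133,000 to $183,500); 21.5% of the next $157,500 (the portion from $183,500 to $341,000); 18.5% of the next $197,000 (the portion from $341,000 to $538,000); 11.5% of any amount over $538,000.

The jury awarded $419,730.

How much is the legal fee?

First $133,000 at 33.5% = $44,555.00
Next $50,500 at 25.5% = $12,877.50
Next $157,500 at 21.5% = $33,862.50
Remaining $78,730 at 18.5% = $14,565.05
Fee: $44,555.00 + $12,877.50 + $33,862.50 + $14,565.05 = $105,860.05

$105,860.05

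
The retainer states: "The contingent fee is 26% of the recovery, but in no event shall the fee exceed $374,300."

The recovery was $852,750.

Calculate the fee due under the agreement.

26% of $852,750 = $221,715.00
That is under the $374,300 cap.

$221,715.00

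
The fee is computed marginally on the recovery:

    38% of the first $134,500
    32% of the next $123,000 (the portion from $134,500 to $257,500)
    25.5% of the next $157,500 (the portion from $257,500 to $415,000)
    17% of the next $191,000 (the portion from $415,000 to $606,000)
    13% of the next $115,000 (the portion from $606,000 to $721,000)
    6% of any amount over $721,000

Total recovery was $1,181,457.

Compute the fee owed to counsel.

$205,679.92

First $134,500 at 38% = $51,110.00
Next $123,000 at 32% = $39,360.00
Next $157,500 at 25.5% = $40,162.50
Next $191,000 at 17% = $32,470.00
Next $115,000 at 13% = $14,950.00
Remaining $460,457 at 6% = $27,627.42
Fee: $51,110.00 + $39,360.00 + $40,162.50 + $32,470.00 + $14,950.00 + $27,627.42 = $205,679.92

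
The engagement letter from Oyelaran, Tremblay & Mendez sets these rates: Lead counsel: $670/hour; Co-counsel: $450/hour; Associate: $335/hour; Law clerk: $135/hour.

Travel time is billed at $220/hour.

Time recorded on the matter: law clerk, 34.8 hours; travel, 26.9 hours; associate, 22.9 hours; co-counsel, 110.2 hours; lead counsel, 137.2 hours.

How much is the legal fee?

Lead counsel: 137.2 × $670 = $91,924.00
Co-counsel: 110.2 × $450 = $49,590.00
Associate: 22.9 × $335 = $7,671.50
Law clerk: 34.8 × $135 = $4,698.00
Subtotal: $91,924.00 + $49,590.00 + $7,671.50 + $4,698.00 = $153,883.50
Travel: 26.9 × $220 = $5,918.00
Total: $153,883.50 + $5,918.00 = $159,801.50

$159,801.50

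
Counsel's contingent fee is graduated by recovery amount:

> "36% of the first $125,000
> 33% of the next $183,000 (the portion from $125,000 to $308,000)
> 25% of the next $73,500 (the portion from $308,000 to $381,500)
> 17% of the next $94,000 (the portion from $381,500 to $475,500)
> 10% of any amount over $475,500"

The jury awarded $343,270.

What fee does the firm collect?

$114,207.50

First $125,000 at 36% = $45,000.00
Next $183,000 at 33% = $60,390.00
Remaining $35,270 at 25% = $8,817.50
Fee: $45,000.00 + $60,390.00 + $8,817.50 = $114,207.50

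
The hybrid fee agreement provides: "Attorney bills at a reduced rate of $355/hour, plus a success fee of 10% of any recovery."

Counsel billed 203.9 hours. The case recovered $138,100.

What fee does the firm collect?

Hourly: 203.9 × $355 = $72,384.50
Success fee: 10% of $138,100 = $13,810.00
Total: $72,384.50 + $13,810.00 = $86,194.50

$86,194.50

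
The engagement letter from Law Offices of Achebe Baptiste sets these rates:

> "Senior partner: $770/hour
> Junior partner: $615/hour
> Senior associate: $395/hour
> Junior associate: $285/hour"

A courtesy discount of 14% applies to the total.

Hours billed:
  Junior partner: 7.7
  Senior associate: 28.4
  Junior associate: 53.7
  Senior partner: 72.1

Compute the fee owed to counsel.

Senior partner: 72.1 × $770 = $55,517.00
Junior partner: 7.7 × $615 = $4,735.50
Senior associate: 28.4 × $395 = $11,218.00
Junior associate: 53.7 × $285 = $15,304.50
Subtotal: $86,775.00
Less 14% discount: −$12,148.50
Total: $86,775.00 − $12,148.50 = $74,626.50

$74,626.50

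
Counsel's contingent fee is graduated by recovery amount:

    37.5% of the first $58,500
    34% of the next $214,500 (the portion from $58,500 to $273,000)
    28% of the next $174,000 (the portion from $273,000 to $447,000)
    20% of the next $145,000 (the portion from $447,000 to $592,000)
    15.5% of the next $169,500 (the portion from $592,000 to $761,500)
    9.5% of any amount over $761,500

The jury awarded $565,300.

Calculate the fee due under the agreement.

$167,247.50

First $58,500 at 37.5% = $21,937.50
Next $214,500 at 34% = $72,930.00
Next $174,000 at 28% = $48,720.00
Remaining $118,300 at 20% = $23,660.00
Fee: $21,937.50 + $72,930.00 + $48,720.00 + $23,660.00 = $167,247.50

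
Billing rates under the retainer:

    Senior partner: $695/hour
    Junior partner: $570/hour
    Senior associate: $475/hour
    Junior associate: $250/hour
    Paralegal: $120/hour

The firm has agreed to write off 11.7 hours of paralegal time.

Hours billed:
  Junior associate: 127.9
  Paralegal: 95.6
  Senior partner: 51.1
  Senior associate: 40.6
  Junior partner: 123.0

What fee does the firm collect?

$166,952.50

Senior partner: 51.1 × $695 = $35,514.50
Junior partner: 123.0 × $570 = $70,110.00
Senior associate: 40.6 × $475 = $19,285.00
Junior associate: 127.9 × $250 = $31,975.00
Paralegal: 95.6 × $120 = $11,472.00
Subtotal: $168,356.50
Write-off: 11.7 × $120 = $1,404.00
Total: $168,356.50 − $1,404.00 = $166,952.50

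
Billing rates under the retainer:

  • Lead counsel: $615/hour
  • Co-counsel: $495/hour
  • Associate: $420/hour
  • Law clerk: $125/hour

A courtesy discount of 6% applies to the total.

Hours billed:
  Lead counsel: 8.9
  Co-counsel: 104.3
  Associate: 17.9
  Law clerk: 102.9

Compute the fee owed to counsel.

Lead counsel: 8.9 × $615 = $5,473.50
Co-counsel: 104.3 × $495 = $51,628.50
Associate: 17.9 × $420 = $7,518.00
Law clerk: 102.9 × $125 = $12,862.50
Subtotal: $77,482.50
Less 6% discount: −$4,648.95
Total: $77,482.50 − $4,648.95 = $72,833.55

$72,833.55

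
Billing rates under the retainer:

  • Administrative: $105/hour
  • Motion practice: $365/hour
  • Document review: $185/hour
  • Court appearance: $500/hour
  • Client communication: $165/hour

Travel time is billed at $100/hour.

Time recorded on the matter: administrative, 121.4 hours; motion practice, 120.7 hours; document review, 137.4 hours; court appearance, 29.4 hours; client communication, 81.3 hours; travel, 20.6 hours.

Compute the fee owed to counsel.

$112,396.00

Administrative: 121.4 × $105 = $12,747.00
Motion practice: 120.7 × $365 = $44,055.50
Document review: 137.4 × $185 = $25,419.00
Court appearance: 29.4 × $500 = $14,700.00
Client communication: 81.3 × $165 = $13,414.50
Subtotal: $12,747.00 + $44,055.50 + $25,419.00 + $14,700.00 + $13,414.50 = $110,336.00
Travel: 20.6 × $100 = $2,060.00
Total: $110,336.00 + $2,060.00 = $112,396.00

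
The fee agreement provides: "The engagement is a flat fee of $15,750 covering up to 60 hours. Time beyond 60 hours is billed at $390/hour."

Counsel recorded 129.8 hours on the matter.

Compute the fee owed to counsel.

Flat fee: $15,750.00
Excess hours: 129.8 − 60 = 69.8
Overrun: 69.8 × $390 = $27,222.00
Total: $15,750.00 + $27,222.00 = $42,972.00

$42,972.00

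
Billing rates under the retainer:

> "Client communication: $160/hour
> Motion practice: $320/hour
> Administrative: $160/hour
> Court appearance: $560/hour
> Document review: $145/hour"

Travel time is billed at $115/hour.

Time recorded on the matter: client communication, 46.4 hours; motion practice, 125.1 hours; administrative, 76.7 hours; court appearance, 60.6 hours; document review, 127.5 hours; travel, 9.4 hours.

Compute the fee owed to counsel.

$113,232.50

Client communication: 46.4 × $160 = $7,424.00
Motion practice: 125.1 × $320 = $40,032.00
Administrative: 76.7 × $160 = $12,272.00
Court appearance: 60.6 × $560 = $33,936.00
Document review: 127.5 × $145 = $18,487.50
Subtotal: $7,424.00 + $40,032.00 + $12,272.00 + $33,936.00 + $18,487.50 = $112,151.50
Travel: 9.4 × $115 = $1,081.00
Total: $112,151.50 + $1,081.00 = $113,232.50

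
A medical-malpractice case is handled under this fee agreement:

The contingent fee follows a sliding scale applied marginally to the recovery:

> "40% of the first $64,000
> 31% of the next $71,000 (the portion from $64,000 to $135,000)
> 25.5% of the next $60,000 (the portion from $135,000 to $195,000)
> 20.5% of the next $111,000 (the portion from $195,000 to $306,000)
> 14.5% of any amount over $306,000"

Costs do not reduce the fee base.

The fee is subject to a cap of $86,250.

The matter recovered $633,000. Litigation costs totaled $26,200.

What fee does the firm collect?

Fee base is the gross recovery, $633,000; costs are reimbursed separately.
First $64,000 at 40% = $25,600.00
Next $71,000 at 31% = $22,010.00
Next $60,000 at 25.5% = $15,300.00
Next $111,000 at 20.5% = $22,755.00
Remaining $327,000 at 14.5% = $47,415.00
Fee: $25,600.00 + $22,010.00 + $15,300.00 + $22,755.00 + $47,415.00 = $133,080.00
$133,080.00 exceeds the $86,250 cap, so the fee is capped at $86,250.00.

$86,250.00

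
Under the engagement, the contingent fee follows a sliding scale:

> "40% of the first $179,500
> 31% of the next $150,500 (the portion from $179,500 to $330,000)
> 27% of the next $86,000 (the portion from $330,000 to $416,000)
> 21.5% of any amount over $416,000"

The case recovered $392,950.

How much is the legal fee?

$135,451.50

First $179,500 at 40% = $71,800.00
Next $150,500 at 31% = $46,655.00
Remaining $62,950 at 27% = $16,996.50
Fee: $71,800.00 + $46,655.00 + $16,996.50 = $135,451.50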